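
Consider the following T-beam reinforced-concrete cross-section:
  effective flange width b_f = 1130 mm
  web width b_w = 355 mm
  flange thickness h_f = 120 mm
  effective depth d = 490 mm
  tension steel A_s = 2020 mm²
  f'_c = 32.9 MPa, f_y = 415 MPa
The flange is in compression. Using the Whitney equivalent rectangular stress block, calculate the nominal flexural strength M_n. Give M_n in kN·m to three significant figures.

Tension: T = A_s f_y = 2020 × 415 = 838300 N.
Try a within the flange: a = T/(0.85 f'_c b_f) = 838300/(0.85 × 32.9 × 1130) = 26.53 mm.
Since a = 26.53 ≤ h_f = 120 mm, the stress block lies entirely in the flange; analyse as a rectangular beam of width b_f.
M_n = T(d − a/2) = 838300 × (490 − 13.265) = 399.65 × 10⁶ N·mm.
M_n = 399.65 kN·m.

M_n ≈ 400 kN·m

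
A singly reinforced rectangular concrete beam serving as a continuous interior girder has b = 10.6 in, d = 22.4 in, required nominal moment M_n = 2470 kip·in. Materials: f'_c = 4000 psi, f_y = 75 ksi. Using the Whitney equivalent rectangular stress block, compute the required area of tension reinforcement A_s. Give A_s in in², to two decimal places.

A_s ≈ 1.59 in²

From M_n = 0.85 f'_c a b (d − a/2):
a = d − √(d² − 2M_n/(0.85 f'_c b)) = 22.4 − √(22.4² − 2 × 2470/(0.85 × 4 × 10.6)) = 3.303 in.
A_s = 0.85 f'_c a b / f_y = 0.85 × 4 × 3.303 × 10.6 / 75 = 1.587 in².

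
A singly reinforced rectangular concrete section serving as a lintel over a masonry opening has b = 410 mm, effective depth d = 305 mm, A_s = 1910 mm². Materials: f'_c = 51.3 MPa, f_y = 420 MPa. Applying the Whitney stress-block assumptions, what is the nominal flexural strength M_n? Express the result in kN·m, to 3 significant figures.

M_n ≈ 227 kN·m

T = A_s f_y = 1910 × 420 = 802200 N = 802.2 kN.
From C = T: a = T/(0.85 f'_c b) = 802200/(0.85 × 51.3 × 410) = 44.87 mm.
M_n = T(d − a/2) = 802.2 kN × (305 − 22.435) mm = 226.67 kN·m.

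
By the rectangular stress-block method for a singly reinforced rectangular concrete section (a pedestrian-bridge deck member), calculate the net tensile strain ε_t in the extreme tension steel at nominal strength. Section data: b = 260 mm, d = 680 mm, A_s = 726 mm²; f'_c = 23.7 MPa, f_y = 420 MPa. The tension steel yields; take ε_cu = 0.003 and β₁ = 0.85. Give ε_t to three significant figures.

a = A_s f_y/(0.85 f'_c b) = 58.22 mm.
β₁ = 0.85, so c = a/β₁ = 58.22/0.85 = 68.49 mm.
From the linear strain diagram with ε_cu = 0.003: ε_t = 0.003 (d − c)/c = 0.003 × (680 − 68.49)/68.49 = 0.0268.
Since ε_t ≥ 0.005, the section is tension-controlled.

ε_t ≈ 0.0268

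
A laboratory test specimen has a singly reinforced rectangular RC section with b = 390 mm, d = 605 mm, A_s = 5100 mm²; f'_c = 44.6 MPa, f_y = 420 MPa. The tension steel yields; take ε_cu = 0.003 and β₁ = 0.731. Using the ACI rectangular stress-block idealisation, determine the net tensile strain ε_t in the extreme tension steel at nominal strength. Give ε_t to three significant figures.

a = A_s f_y/(0.85 f'_c b) = 144.88 mm.
β₁ = 0.731, so c = a/β₁ = 144.88/0.731 = 198.19 mm.
From the linear strain diagram with ε_cu = 0.003: ε_t = 0.003 (d − c)/c = 0.003 × (605 − 198.19)/198.19 = 0.00616.
Since ε_t ≥ 0.005, the section is tension-controlled.

ε_t ≈ 0.00616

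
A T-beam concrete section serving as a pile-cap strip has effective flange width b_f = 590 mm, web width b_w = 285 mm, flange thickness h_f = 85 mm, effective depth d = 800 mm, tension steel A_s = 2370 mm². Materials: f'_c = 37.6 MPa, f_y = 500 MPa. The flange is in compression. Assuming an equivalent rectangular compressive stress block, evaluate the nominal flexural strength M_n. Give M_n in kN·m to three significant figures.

Tension: T = A_s f_y = 2370 × 500 = 1185000 N.
Try a within the flange: a = T/(0.85 f'_c b_f) = 1185000/(0.85 × 37.6 × 590) = 62.84 mm.
Since a = 62.84 ≤ h_f = 85 mm, the stress block lies entirely in the flange; analyse as a rectangular beam of width b_f.
M_n = T(d − a/2) = 1185000 × (800 − 31.42) = 910.77 × 10⁶ N·mm.
M_n = 910.77 kN·m.

M_n ≈ 911 kN·m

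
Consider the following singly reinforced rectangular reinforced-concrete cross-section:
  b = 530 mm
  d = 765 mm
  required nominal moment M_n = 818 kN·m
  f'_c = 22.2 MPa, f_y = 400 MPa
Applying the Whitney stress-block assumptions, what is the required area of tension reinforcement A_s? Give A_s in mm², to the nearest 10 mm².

A_s ≈ 2890 mm²

With M_n = 0.85 f'_c a b (d − a/2), solve the quadratic for a:
a = d − √(d² − 2M_n/(0.85 f'_c b)) = 765 − √(765² − 2 × 818×10⁶/(0.85 × 22.2 × 530)) = 115.66 mm.
A_s = 0.85 f'_c a b / f_y = 0.85 × 22.2 × 115.66 × 530 / 400 = 2891.8 mm².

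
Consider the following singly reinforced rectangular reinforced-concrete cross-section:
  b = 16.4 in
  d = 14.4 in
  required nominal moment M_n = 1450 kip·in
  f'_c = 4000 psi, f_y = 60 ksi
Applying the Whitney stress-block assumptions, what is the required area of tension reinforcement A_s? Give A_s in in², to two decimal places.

A_s ≈ 1.80 in²

From M_n = 0.85 f'_c a b (d − a/2):
a = d − √(d² − 2M_n/(0.85 f'_c b)) = 14.4 − √(14.4² − 2 × 1450/(0.85 × 4 × 16.4)) = 1.936 in.
A_s = 0.85 f'_c a b / f_y = 0.85 × 4 × 1.936 × 16.4 / 60 = 1.799 in².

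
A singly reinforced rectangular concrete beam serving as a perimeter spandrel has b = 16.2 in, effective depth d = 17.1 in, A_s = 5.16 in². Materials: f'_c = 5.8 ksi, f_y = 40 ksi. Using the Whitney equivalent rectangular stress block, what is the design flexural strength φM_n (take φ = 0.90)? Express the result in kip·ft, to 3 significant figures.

T = A_s f_y = 5.16 × 40 = 206.4 kips.
a = T/(0.85 f'_c b) = 206.4/(0.85 × 5.8 × 16.2) = 2.584 in.
M_n = T(d − a/2) = 206.4 × (17.1 − 1.292) = 3262.8 kip·in = 3262.8/12 = 271.90 kip·ft.
φM_n = 0.90 × 271.90 = 244.71 kip·ft.

φM_n ≈ 245 kip·ft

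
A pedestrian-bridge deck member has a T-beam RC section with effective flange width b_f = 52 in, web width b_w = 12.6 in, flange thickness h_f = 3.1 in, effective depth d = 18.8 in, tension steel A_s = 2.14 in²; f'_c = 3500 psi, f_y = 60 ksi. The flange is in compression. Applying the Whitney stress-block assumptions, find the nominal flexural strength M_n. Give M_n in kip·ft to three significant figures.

M_n ≈ 197 kip·ft

Tension: T = A_s f_y = 2.14 × 60 = 128.4 kips.
Try a within the flange: a = T/(0.85 f'_c b_f) = 128.4/(0.85 × 3.5 × 52) = 0.830 in.
Since a = 0.830 ≤ h_f = 3.1 in, the stress block lies entirely in the flange; analyse as a rectangular beam of width b_f.
M_n = T(d − a/2) = 128.4 × (18.8 − 0.415) = 2360.6 kip·in.
M_n = 2360.6/12 = 196.72 kip·ft.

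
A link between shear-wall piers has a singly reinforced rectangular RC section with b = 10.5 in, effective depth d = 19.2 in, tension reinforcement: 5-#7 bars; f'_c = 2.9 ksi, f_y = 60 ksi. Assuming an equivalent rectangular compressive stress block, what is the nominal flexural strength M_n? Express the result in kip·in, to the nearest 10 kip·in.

A_s = 5 × 0.6 = 3 in².
T = A_s f_y = 3 × 60 = 180 kips.
a = T/(0.85 f'_c b) = 180/(0.85 × 2.9 × 10.5) = 6.955 in.
M_n = T(d − a/2) = 180 × (19.2 − 3.4775) = 2830.1 kip·in.

M_n ≈ 2830 kip·in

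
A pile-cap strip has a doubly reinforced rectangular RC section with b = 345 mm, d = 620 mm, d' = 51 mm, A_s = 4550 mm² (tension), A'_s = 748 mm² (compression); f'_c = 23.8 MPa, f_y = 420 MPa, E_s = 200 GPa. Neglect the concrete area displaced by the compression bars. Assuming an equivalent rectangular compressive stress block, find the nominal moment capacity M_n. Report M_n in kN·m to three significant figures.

M_n ≈ 986 kN·m

Assume both tension and compression steel yield.
Net tension couple steel: A_s − A'_s = 3802 mm².
a = (A_s − A'_s) f_y / (0.85 f'_c b) = 1596840/(0.85 × 23.8 × 345) = 228.79 mm.
c = a/β₁ = 228.79/0.85 = 269.16 mm; ε'_s = 0.003(c − d')/c = 0.0024 ≥ f_y/E_s = 0.0021, so compression steel does yield.
M_n = (A_s − A'_s) f_y (d − a/2) + A'_s f_y (d − d') = [1596840 × (620 − 114.395) + 314160 × (620 − 51)] × 10⁻⁶ = 807.37 + 178.76 = 986.13 kN·m.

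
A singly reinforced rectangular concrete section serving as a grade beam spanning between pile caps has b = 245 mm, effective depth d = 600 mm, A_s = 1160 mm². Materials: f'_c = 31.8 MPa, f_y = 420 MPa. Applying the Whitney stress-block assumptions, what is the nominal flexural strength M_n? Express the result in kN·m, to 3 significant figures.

T = A_s f_y = 1160 × 420 = 487200 N = 487.2 kN.
From C = T: a = T/(0.85 f'_c b) = 487200/(0.85 × 31.8 × 245) = 73.57 mm.
M_n = T(d − a/2) = 487.2 kN × (600 − 36.785) mm = 274.40 kN·m.

M_n ≈ 274 kN·m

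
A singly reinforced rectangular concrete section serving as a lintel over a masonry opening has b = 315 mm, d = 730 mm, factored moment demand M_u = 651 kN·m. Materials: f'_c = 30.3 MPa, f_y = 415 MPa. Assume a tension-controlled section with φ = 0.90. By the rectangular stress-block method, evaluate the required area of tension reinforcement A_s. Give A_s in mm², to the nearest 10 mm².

A_s ≈ 2630 mm²

M_n = M_u/φ = 651/0.90 = 723.333 kN·m.
With M_n = 0.85 f'_c a b (d − a/2), solve the quadratic for a:
a = d − √(d² − 2M_n/(0.85 f'_c b)) = 730 − √(730² − 2 × 723.333×10⁶/(0.85 × 30.3 × 315)) = 134.53 mm.
A_s = 0.85 f'_c a b / f_y = 0.85 × 30.3 × 134.53 × 315 / 415 = 2629.9 mm².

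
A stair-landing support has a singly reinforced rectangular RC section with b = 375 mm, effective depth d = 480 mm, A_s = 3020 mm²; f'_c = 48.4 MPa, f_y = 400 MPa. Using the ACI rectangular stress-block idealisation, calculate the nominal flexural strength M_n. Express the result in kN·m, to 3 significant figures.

M_n ≈ 533 kN·m

T = A_s f_y = 3020 × 400 = 1208000 N = 1208 kN.
From C = T: a = T/(0.85 f'_c b) = 1208000/(0.85 × 48.4 × 375) = 78.30 mm.
M_n = T(d − a/2) = 1208 kN × (480 − 39.15) mm = 532.55 kN·m.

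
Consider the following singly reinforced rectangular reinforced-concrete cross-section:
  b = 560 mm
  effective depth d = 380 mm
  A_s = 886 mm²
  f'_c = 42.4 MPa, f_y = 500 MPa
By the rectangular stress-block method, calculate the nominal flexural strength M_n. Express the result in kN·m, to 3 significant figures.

M_n ≈ 163 kN·m

T = A_s f_y = 886 × 500 = 443000 N = 443 kN.
From C = T: a = T/(0.85 f'_c b) = 443000/(0.85 × 42.4 × 560) = 21.95 mm.
M_n = T(d − a/2) = 443 kN × (380 − 10.975) mm = 163.48 kN·m.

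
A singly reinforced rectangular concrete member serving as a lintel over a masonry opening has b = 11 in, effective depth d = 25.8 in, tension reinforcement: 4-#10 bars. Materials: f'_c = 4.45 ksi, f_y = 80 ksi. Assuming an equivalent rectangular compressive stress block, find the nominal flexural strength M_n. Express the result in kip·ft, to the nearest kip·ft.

M_n ≈ 708 kip·ft

A_s = 4 × 1.27 = 5.08 in².
T = A_s f_y = 5.08 × 80 = 406.4 kips.
a = T/(0.85 f'_c b) = 406.4/(0.85 × 4.45 × 11) = 9.767 in.
M_n = T(d − a/2) = 406.4 × (25.8 − 4.8835) = 8500.5 kip·in = 8500.5/12 = 708.38 kip·ft.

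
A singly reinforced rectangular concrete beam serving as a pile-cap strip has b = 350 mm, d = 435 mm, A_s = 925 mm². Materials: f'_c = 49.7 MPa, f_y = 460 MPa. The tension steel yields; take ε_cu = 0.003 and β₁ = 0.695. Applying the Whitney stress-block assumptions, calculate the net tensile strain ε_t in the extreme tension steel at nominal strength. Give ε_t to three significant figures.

a = A_s f_y/(0.85 f'_c b) = 28.78 mm.
β₁ = 0.695, so c = a/β₁ = 28.78/0.695 = 41.41 mm.
From the linear strain diagram with ε_cu = 0.003: ε_t = 0.003 (d − c)/c = 0.003 × (435 − 41.41)/41.41 = 0.0285.
Since ε_t ≥ 0.005, the section is tension-controlled.

ε_t ≈ 0.0285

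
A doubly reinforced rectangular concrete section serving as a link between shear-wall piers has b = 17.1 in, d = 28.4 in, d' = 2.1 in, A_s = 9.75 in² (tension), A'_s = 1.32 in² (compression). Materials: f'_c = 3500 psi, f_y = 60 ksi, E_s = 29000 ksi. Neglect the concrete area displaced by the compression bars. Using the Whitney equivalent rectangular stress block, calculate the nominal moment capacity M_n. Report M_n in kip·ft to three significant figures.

Assume both steels yield.
a = (A_s − A'_s) f_y/(0.85 f'_c b) = (9.75 − 1.32) × 60/(0.85 × 3.5 × 17.1) = 9.943 in.
c = a/β₁ = 9.943/0.85 = 11.698 in; ε'_s = 0.003(c − d')/c = 0.0025 ≥ ε_y = 0.0021, so the compression steel yields.
M_n = (A_s − A'_s) f_y (d − a/2) + A'_s f_y (d − d') = 505.8 × (28.4 − 4.9715) + 79.2 × (28.4 − 2.1) = 11850.1 + 2083.0 = 13933.1 kip·in = 13933.1/12 = 1161.09 kip·ft.

M_n ≈ 1160 kip·ft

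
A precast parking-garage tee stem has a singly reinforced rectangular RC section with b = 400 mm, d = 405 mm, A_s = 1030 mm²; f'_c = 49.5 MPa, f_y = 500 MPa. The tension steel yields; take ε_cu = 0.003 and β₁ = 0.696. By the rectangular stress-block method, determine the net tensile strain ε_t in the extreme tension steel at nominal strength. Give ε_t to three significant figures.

a = A_s f_y/(0.85 f'_c b) = 30.60 mm.
β₁ = 0.696, so c = a/β₁ = 30.60/0.696 = 43.97 mm.
From the linear strain diagram with ε_cu = 0.003: ε_t = 0.003 (d − c)/c = 0.003 × (405 − 43.97)/43.97 = 0.0246.
Since ε_t ≥ 0.005, the section is tension-controlled.

ε_t ≈ 0.0246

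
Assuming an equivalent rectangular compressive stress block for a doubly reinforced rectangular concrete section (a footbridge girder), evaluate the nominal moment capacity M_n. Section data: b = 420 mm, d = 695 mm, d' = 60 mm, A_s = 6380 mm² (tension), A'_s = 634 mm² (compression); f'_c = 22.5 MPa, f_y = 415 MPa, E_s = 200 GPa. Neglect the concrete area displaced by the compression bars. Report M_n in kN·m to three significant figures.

M_n ≈ 1470 kN·m

Assume both tension and compression steel yield.
Net tension couple steel: A_s − A'_s = 5746 mm².
a = (A_s − A'_s) f_y / (0.85 f'_c b) = 2384590/(0.85 × 22.5 × 420) = 296.87 mm.
c = a/β₁ = 296.87/0.85 = 349.26 mm; ε'_s = 0.003(c − d')/c = 0.0025 ≥ f_y/E_s = 0.0021, so compression steel does yield.
M_n = (A_s − A'_s) f_y (d − a/2) + A'_s f_y (d − d') = [2384590 × (695 − 148.435) + 263110 × (695 − 60)] × 10⁻⁶ = 1303.33 + 167.07 = 1470.40 kN·m.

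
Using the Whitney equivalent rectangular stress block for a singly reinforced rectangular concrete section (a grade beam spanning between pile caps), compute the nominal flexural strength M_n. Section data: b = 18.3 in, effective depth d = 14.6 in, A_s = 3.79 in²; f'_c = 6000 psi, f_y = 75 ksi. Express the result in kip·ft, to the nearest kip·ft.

M_n ≈ 310 kip·ft

T = A_s f_y = 3.79 × 75 = 284.25 kips.
a = T/(0.85 f'_c b) = 284.25/(0.85 × 6 × 18.3) = 3.046 in.
M_n = T(d − a/2) = 284.25 × (14.6 − 1.523) = 3717.1 kip·in = 3717.1/12 = 309.76 kip·ft.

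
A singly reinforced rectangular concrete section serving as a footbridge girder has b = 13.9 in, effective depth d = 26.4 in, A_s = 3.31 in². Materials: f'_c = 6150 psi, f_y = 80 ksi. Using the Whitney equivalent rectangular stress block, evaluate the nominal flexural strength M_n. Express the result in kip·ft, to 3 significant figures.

T = A_s f_y = 3.31 × 80 = 264.8 kips.
a = T/(0.85 f'_c b) = 264.8/(0.85 × 6.15 × 13.9) = 3.644 in.
M_n = T(d − a/2) = 264.8 × (26.4 − 1.822) = 6508.3 kip·in = 6508.3/12 = 542.36 kip·ft.

M_n ≈ 542 kip·ft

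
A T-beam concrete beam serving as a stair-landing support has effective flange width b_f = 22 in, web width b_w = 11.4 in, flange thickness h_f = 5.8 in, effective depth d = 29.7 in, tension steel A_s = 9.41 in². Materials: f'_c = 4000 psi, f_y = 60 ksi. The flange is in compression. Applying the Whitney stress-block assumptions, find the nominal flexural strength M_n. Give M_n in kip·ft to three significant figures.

M_n ≈ 1210 kip·ft

Tension: T = A_s f_y = 9.41 × 60 = 564.6 kips.
Try a within the flange: a = T/(0.85 f'_c b_f) = 564.6/(0.85 × 4 × 22) = 7.548 in.
a = 7.548 > h_f = 5.8 in: the block extends into the web. Split into flange-overhang and web parts.
C_f = 0.85 f'_c (b_f − b_w) h_f = 0.85 × 4 × (22 − 11.4) × 5.8 = 209.0 kips.
Remaining web compression depth: a_w = (T − C_f)/(0.85 f'_c b_w) = (564.6 − 209.0)/(0.85 × 4 × 11.4) = 9.174 in.
M_n = C_f(d − h_f/2) + (T − C_f)(d − a_w/2) = 209.0 × (29.7 − 2.9) + 355.6 × (29.7 − 4.587) = 5601.2 + 8930.2 = 14531.4 kip·in.
M_n = 14531.4/12 = 1210.95 kip·ft.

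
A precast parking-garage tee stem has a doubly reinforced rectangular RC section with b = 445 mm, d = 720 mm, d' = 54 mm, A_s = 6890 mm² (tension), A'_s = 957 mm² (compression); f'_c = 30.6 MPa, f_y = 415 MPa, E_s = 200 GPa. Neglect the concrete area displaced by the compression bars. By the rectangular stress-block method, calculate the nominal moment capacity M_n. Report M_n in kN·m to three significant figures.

Assume both tension and compression steel yield.
Net tension couple steel: A_s − A'_s = 5933 mm².
a = (A_s − A'_s) f_y / (0.85 f'_c b) = 2462195/(0.85 × 30.6 × 445) = 212.73 mm.
c = a/β₁ = 212.73/0.831 = 255.99 mm; ε'_s = 0.003(c − d')/c = 0.0024 ≥ f_y/E_s = 0.0021, so compression steel does yield.
M_n = (A_s − A'_s) f_y (d − a/2) + A'_s f_y (d − d') = [2462195 × (720 − 106.365) + 397155 × (720 − 54)] × 10⁻⁶ = 1510.89 + 264.51 = 1775.40 kN·m.

M_n ≈ 1780 kN·m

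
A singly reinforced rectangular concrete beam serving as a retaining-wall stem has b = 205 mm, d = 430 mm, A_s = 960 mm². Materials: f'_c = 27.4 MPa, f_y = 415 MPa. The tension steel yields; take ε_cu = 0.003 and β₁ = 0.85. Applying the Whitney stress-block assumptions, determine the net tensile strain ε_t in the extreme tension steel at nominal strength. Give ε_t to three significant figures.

a = A_s f_y/(0.85 f'_c b) = 83.44 mm.
β₁ = 0.85, so c = a/β₁ = 83.44/0.85 = 98.16 mm.
From the linear strain diagram with ε_cu = 0.003: ε_t = 0.003 (d − c)/c = 0.003 × (430 − 98.16)/98.16 = 0.0101.
Since ε_t ≥ 0.005, the section is tension-controlled.

ε_t ≈ 0.0101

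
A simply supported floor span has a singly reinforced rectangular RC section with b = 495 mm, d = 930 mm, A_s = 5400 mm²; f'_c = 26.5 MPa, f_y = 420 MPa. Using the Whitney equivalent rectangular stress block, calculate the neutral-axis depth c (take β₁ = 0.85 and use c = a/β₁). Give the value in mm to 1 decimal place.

T = A_s f_y = 5400 × 420 = 2268000 N = 2268 kN.
Setting C = 0.85 f'_c a b equal to T: a = 2268000/(0.85 × 26.5 × 495) = 203.410 mm.
With β₁ = 0.85, c = a/β₁ = 203.410/0.85 = 239.3 mm.

c ≈ 239.3 mm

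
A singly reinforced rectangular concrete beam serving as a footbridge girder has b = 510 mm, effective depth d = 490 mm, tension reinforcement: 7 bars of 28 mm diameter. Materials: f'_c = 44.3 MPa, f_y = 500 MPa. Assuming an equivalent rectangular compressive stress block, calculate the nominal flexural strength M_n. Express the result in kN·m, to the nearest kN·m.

M_n ≈ 935 kN·m

A_s = 7 × 616 = 4312 mm².
T = A_s f_y = 4312 × 500 = 2156000 N = 2156 kN.
From C = T: a = T/(0.85 f'_c b) = 2156000/(0.85 × 44.3 × 510) = 112.27 mm.
M_n = T(d − a/2) = 2156 kN × (490 − 56.135) mm = 935.41 kN·m.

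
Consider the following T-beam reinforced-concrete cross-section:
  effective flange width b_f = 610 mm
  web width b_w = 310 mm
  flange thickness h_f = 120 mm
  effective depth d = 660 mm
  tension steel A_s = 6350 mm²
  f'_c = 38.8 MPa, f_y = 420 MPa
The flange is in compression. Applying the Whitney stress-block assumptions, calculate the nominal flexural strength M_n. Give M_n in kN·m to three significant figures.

M_n ≈ 1580 kN·m

Tension: T = A_s f_y = 6350 × 420 = 2667000 N.
Try a within the flange: a = T/(0.85 f'_c b_f) = 2667000/(0.85 × 38.8 × 610) = 132.57 mm.
a = 132.57 > h_f = 120 mm: the block extends into the web. Split into flange-overhang and web parts.
C_f = 0.85 f'_c (b_f − b_w) h_f = 0.85 × 38.8 × (610 − 310) × 120 = 1187280 N.
Remaining web compression depth: a_w = (T − C_f)/(0.85 f'_c b_w) = (2667000 − 1187280)/(0.85 × 38.8 × 310) = 144.73 mm.
M_n = C_f(d − h_f/2) + (T − C_f)(d − a_w/2) = 1187280 × (660 − 60) + 1479720 × (660 − 72.365) = 712.37 + 869.54 = 1581.91 × 10⁶ N·mm.
M_n = 1581.91 kN·m.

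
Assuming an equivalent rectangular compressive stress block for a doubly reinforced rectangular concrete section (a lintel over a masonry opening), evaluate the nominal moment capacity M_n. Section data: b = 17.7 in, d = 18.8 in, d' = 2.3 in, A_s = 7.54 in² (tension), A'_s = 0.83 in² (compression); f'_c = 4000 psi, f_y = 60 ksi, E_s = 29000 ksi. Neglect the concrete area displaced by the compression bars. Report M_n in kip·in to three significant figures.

M_n ≈ 7040 kip·in

Assume both steels yield.
a = (A_s − A'_s) f_y/(0.85 f'_c b) = (7.54 − 0.83) × 60/(0.85 × 4 × 17.7) = 6.690 in.
c = a/β₁ = 6.690/0.85 = 7.871 in; ε'_s = 0.003(c − d')/c = 0.0021 ≥ ε_y = 0.0021, so the compression steel yields.
M_n = (A_s − A'_s) f_y (d − a/2) + A'_s f_y (d − d') = 402.6 × (18.8 − 3.345) + 49.8 × (18.8 − 2.3) = 6222.2 + 821.7 = 7043.9 kip·in.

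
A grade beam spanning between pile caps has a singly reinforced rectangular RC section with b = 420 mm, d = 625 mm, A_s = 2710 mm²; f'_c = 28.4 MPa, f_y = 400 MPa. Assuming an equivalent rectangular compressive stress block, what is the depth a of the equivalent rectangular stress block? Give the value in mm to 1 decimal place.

T = A_s f_y = 2710 × 400 = 1084000 N = 1084 kN.
Setting C = 0.85 f'_c a b equal to T: a = 1084000/(0.85 × 28.4 × 420) = 106.9 mm.

a ≈ 106.9 mm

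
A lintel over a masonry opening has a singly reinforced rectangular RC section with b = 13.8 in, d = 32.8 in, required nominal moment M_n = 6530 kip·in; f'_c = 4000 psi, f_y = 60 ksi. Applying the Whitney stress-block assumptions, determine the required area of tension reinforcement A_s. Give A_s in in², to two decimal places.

A_s ≈ 3.57 in²

From M_n = 0.85 f'_c a b (d − a/2):
a = d − √(d² − 2M_n/(0.85 f'_c b)) = 32.8 − √(32.8² − 2 × 6530/(0.85 × 4 × 13.8)) = 4.560 in.
A_s = 0.85 f'_c a b / f_y = 0.85 × 4 × 4.560 × 13.8 / 60 = 3.566 in².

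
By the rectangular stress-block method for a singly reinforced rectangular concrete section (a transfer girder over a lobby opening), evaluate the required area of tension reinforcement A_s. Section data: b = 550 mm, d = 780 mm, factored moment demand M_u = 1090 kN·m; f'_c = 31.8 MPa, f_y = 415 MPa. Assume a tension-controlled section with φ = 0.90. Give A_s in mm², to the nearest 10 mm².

M_n = M_u/φ = 1090/0.90 = 1211.11 kN·m.
With M_n = 0.85 f'_c a b (d − a/2), solve the quadratic for a:
a = d − √(d² − 2M_n/(0.85 f'_c b)) = 780 − √(780² − 2 × 1211.11×10⁶/(0.85 × 31.8 × 550)) = 112.57 mm.
A_s = 0.85 f'_c a b / f_y = 0.85 × 31.8 × 112.57 × 550 / 415 = 4032.6 mm².

A_s ≈ 4030 mm²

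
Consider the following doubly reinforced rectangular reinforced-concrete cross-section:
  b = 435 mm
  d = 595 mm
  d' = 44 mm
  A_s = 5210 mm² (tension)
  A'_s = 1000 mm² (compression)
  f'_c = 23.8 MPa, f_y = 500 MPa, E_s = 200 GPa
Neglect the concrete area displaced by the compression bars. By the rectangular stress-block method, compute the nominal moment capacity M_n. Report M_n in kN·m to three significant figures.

Assume both tension and compression steel yield.
Net tension couple steel: A_s − A'_s = 4210 mm².
a = (A_s − A'_s) f_y / (0.85 f'_c b) = 2105000/(0.85 × 23.8 × 435) = 239.20 mm.
c = a/β₁ = 239.20/0.85 = 281.41 mm; ε'_s = 0.003(c − d')/c = 0.0025 ≥ f_y/E_s = 0.0025, so compression steel does yield.
M_n = (A_s − A'_s) f_y (d − a/2) + A'_s f_y (d − d') = [2105000 × (595 − 119.6) + 500000 × (595 − 44)] × 10⁻⁶ = 1000.72 + 275.50 = 1276.22 kN·m.

M_n ≈ 1280 kN·m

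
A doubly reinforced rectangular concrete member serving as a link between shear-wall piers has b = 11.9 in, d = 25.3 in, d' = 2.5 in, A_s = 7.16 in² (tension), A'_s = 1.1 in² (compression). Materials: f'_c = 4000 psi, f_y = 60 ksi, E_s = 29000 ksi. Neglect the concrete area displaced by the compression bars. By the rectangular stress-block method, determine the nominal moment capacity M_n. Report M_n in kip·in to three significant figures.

M_n ≈ 9070 kip·in

Assume both steels yield.
a = (A_s − A'_s) f_y/(0.85 f'_c b) = (7.16 − 1.1) × 60/(0.85 × 4 × 11.9) = 8.987 in.
c = a/β₁ = 8.987/0.85 = 10.573 in; ε'_s = 0.003(c − d')/c = 0.0023 ≥ ε_y = 0.0021, so the compression steel yields.
M_n = (A_s − A'_s) f_y (d − a/2) + A'_s f_y (d − d') = 363.6 × (25.3 − 4.4935) + 66 × (25.3 − 2.5) = 7565.2 + 1504.8 = 9070.0 kip·in.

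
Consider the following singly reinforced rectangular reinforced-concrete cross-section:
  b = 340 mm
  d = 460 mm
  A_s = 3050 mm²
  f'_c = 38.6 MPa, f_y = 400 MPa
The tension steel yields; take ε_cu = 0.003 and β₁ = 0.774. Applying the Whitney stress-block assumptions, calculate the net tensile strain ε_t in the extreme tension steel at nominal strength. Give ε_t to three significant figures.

a = A_s f_y/(0.85 f'_c b) = 109.36 mm.
β₁ = 0.774, so c = a/β₁ = 109.36/0.774 = 141.29 mm.
From the linear strain diagram with ε_cu = 0.003: ε_t = 0.003 (d − c)/c = 0.003 × (460 − 141.29)/141.29 = 0.00677.
Since ε_t ≥ 0.005, the section is tension-controlled.

ε_t ≈ 0.00677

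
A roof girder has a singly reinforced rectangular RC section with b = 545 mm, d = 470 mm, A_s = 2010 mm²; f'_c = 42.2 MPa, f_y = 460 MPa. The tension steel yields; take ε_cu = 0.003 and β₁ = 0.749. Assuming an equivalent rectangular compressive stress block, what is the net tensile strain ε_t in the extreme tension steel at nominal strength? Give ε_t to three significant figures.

a = A_s f_y/(0.85 f'_c b) = 47.30 mm.
β₁ = 0.749, so c = a/β₁ = 47.30/0.749 = 63.15 mm.
From the linear strain diagram with ε_cu = 0.003: ε_t = 0.003 (d − c)/c = 0.003 × (470 − 63.15)/63.15 = 0.0193.
Since ε_t ≥ 0.005, the section is tension-controlled.

ε_t ≈ 0.0193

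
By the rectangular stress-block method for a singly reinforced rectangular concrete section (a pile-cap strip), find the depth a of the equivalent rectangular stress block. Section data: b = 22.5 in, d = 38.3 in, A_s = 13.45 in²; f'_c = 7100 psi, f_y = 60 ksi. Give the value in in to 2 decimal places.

T = A_s f_y = 13.45 × 60 = 807 kips.
a = T/(0.85 f'_c b) = 807/(0.85 × 7.1 × 22.5) = 5.94 in.

a ≈ 5.94 in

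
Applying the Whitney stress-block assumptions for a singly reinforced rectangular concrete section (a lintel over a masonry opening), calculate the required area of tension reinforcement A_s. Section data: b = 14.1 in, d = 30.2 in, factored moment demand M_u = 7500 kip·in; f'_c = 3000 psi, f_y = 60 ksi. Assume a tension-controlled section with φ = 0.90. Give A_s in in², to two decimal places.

A_s ≈ 5.41 in²

M_n = M_u/φ = 7500/0.90 = 8333.33 kip·in.
From M_n = 0.85 f'_c a b (d − a/2):
a = d − √(d² − 2M_n/(0.85 f'_c b)) = 30.2 − √(30.2² − 2 × 8333.33/(0.85 × 3 × 14.1)) = 9.022 in.
A_s = 0.85 f'_c a b / f_y = 0.85 × 3 × 9.022 × 14.1 / 60 = 5.406 in².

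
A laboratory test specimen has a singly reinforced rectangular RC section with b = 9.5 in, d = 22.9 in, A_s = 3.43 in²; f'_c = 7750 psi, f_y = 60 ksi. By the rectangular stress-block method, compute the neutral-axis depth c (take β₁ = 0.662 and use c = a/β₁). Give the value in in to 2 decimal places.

c ≈ 4.97 in

T = A_s f_y = 3.43 × 60 = 205.8 kips.
a = T/(0.85 f'_c b) = 205.8/(0.85 × 7.75 × 9.5) = 3.2885 in.
With β₁ = 0.662, c = a/β₁ = 3.2885/0.662 = 4.97 in.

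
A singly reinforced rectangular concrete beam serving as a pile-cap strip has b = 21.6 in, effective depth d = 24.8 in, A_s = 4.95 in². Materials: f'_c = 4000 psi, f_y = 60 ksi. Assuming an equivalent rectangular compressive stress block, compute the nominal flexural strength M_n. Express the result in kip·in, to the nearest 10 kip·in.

T = A_s f_y = 4.95 × 60 = 297 kips.
a = T/(0.85 f'_c b) = 297/(0.85 × 4 × 21.6) = 4.044 in.
M_n = T(d − a/2) = 297 × (24.8 − 2.022) = 6765.1 kip·in.

M_n ≈ 6770 kip·in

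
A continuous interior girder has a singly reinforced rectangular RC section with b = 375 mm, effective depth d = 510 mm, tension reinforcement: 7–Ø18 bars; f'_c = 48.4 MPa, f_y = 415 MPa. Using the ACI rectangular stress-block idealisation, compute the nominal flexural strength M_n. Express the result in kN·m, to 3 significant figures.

M_n ≈ 359 kN·m

A_s = 7 × 254 = 1778 mm².
T = A_s f_y = 1778 × 415 = 737870 N = 737.87 kN.
From C = T: a = T/(0.85 f'_c b) = 737870/(0.85 × 48.4 × 375) = 47.83 mm.
M_n = T(d − a/2) = 737.87 kN × (510 − 23.915) mm = 358.67 kN·m.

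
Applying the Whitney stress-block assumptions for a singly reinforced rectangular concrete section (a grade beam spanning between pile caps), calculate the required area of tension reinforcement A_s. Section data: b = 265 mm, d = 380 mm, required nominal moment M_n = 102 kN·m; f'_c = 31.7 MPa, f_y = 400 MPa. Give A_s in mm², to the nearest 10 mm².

With M_n = 0.85 f'_c a b (d − a/2), solve the quadratic for a:
a = d − √(d² − 2M_n/(0.85 f'_c b)) = 380 − √(380² − 2 × 102×10⁶/(0.85 × 31.7 × 265)) = 39.66 mm.
A_s = 0.85 f'_c a b / f_y = 0.85 × 31.7 × 39.66 × 265 / 400 = 708.0 mm².

A_s ≈ 710 mm²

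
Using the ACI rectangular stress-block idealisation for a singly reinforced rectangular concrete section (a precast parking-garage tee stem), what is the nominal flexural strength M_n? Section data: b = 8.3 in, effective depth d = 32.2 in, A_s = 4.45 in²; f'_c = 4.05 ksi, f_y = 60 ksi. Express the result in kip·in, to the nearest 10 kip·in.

M_n ≈ 7350 kip·in

T = A_s f_y = 4.45 × 60 = 267 kips.
a = T/(0.85 f'_c b) = 267/(0.85 × 4.05 × 8.3) = 9.345 in.
M_n = T(d − a/2) = 267 × (32.2 − 4.6725) = 7349.8 kip·in.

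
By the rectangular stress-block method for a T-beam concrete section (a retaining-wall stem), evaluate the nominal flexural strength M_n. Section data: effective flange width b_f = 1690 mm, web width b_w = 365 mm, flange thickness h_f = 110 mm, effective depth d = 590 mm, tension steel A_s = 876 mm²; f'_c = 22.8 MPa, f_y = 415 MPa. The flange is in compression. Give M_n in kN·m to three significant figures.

Tension: T = A_s f_y = 876 × 415 = 363540 N.
Try a within the flange: a = T/(0.85 f'_c b_f) = 363540/(0.85 × 22.8 × 1690) = 11.10 mm.
Since a = 11.10 ≤ h_f = 110 mm, the stress block lies entirely in the flange; analyse as a rectangular beam of width b_f.
M_n = T(d − a/2) = 363540 × (590 − 5.55) = 212.47 × 10⁶ N·mm.
M_n = 212.47 kN·m.

M_n ≈ 212 kN·m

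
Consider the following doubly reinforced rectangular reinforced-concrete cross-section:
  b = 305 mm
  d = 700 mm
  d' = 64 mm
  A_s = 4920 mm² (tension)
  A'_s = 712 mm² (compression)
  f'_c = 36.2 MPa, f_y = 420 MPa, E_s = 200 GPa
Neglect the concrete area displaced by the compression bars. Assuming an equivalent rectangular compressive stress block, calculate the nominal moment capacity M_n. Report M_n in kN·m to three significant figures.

Assume both tension and compression steel yield.
Net tension couple steel: A_s − A'_s = 4208 mm².
a = (A_s − A'_s) f_y / (0.85 f'_c b) = 1767360/(0.85 × 36.2 × 305) = 188.32 mm.
c = a/β₁ = 188.32/0.791 = 238.08 mm; ε'_s = 0.003(c − d')/c = 0.0022 ≥ f_y/E_s = 0.0021, so compression steel does yield.
M_n = (A_s − A'_s) f_y (d − a/2) + A'_s f_y (d − d') = [1767360 × (700 − 94.16) + 299040 × (700 − 64)] × 10⁻⁶ = 1070.74 + 190.19 = 1260.93 kN·m.

M_n ≈ 1260 kN·m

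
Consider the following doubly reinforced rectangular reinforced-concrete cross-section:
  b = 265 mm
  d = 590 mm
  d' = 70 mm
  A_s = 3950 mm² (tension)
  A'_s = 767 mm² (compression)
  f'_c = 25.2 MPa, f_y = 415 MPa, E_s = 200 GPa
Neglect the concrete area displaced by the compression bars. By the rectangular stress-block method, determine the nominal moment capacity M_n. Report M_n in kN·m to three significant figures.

M_n ≈ 791 kN·m

Assume both tension and compression steel yield.
Net tension couple steel: A_s − A'_s = 3183 mm².
a = (A_s − A'_s) f_y / (0.85 f'_c b) = 1320945/(0.85 × 25.2 × 265) = 232.71 mm.
c = a/β₁ = 232.71/0.85 = 273.78 mm; ε'_s = 0.003(c − d')/c = 0.0022 ≥ f_y/E_s = 0.0021, so compression steel does yield.
M_n = (A_s − A'_s) f_y (d − a/2) + A'_s f_y (d − d') = [1320945 × (590 − 116.355) + 318305 × (590 − 70)] × 10⁻⁶ = 625.66 + 165.52 = 791.18 kN·m.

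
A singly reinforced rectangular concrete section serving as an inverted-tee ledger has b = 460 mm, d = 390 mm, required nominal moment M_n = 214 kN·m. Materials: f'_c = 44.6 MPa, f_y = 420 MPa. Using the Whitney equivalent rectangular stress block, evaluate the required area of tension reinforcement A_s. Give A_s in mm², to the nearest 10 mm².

With M_n = 0.85 f'_c a b (d − a/2), solve the quadratic for a:
a = d − √(d² − 2M_n/(0.85 f'_c b)) = 390 − √(390² − 2 × 214×10⁶/(0.85 × 44.6 × 460)) = 32.85 mm.
A_s = 0.85 f'_c a b / f_y = 0.85 × 44.6 × 32.85 × 460 / 420 = 1363.9 mm².

A_s ≈ 1360 mm²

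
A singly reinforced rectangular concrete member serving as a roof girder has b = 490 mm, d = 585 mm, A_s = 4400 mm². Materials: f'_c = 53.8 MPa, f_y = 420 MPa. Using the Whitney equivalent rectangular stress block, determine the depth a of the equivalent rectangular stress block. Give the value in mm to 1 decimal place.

a ≈ 82.5 mm

T = A_s f_y = 4400 × 420 = 1848000 N = 1848 kN.
Setting C = 0.85 f'_c a b equal to T: a = 1848000/(0.85 × 53.8 × 490) = 82.5 mm.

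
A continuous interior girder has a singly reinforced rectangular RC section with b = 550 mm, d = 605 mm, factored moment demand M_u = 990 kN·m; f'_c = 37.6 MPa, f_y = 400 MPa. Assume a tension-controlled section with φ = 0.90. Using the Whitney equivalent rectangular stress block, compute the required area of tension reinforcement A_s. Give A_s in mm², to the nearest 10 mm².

A_s ≈ 5020 mm²

M_n = M_u/φ = 990/0.90 = 1100 kN·m.
With M_n = 0.85 f'_c a b (d − a/2), solve the quadratic for a:
a = d − √(d² − 2M_n/(0.85 f'_c b)) = 605 − √(605² − 2 × 1100×10⁶/(0.85 × 37.6 × 550)) = 114.22 mm.
A_s = 0.85 f'_c a b / f_y = 0.85 × 37.6 × 114.22 × 550 / 400 = 5019.4 mm².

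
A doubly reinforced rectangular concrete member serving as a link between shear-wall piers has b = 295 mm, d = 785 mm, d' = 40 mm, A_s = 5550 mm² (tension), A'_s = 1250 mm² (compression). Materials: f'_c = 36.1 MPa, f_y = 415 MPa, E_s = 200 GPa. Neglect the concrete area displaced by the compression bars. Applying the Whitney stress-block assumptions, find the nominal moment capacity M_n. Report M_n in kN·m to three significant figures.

Assume both tension and compression steel yield.
Net tension couple steel: A_s − A'_s = 4300 mm².
a = (A_s − A'_s) f_y / (0.85 f'_c b) = 1784500/(0.85 × 36.1 × 295) = 197.14 mm.
c = a/β₁ = 197.14/0.792 = 248.91 mm; ε'_s = 0.003(c − d')/c = 0.0025 ≥ f_y/E_s = 0.0021, so compression steel does yield.
M_n = (A_s − A'_s) f_y (d − a/2) + A'_s f_y (d − d') = [1784500 × (785 − 98.57) + 518750 × (785 − 40)] × 10⁻⁶ = 1224.93 + 386.47 = 1611.40 kN·m.

M_n ≈ 1610 kN·m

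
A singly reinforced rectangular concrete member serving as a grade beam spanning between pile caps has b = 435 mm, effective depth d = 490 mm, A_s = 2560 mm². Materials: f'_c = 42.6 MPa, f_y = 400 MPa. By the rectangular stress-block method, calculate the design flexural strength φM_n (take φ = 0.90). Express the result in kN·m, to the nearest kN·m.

φM_n ≈ 422 kN·m

T = A_s f_y = 2560 × 400 = 1024000 N = 1024 kN.
From C = T: a = T/(0.85 f'_c b) = 1024000/(0.85 × 42.6 × 435) = 65.01 mm.
M_n = T(d − a/2) = 1024 kN × (490 − 32.505) mm = 468.47 kN·m.
φM_n = 0.90 × 468.47 = 421.62 kN·m.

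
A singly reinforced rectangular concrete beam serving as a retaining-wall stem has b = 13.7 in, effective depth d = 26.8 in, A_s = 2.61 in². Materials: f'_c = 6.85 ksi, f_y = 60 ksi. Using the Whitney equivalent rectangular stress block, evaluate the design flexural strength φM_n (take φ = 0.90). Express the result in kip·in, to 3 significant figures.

T = A_s f_y = 2.61 × 60 = 156.6 kips.
a = T/(0.85 f'_c b) = 156.6/(0.85 × 6.85 × 13.7) = 1.963 in.
M_n = T(d − a/2) = 156.6 × (26.8 − 0.9815) = 4043.2 kip·in.
φM_n = 0.90 × 4043.2 = 3638.9 kip·in.

φM_n ≈ 3640 kip·in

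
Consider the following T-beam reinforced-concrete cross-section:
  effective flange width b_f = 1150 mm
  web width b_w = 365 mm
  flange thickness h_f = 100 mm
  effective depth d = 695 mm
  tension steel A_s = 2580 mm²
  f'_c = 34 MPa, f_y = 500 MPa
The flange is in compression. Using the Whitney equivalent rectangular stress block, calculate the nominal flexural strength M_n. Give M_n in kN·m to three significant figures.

M_n ≈ 872 kN·m

Tension: T = A_s f_y = 2580 × 500 = 1290000 N.
Try a within the flange: a = T/(0.85 f'_c b_f) = 1290000/(0.85 × 34 × 1150) = 38.81 mm.
Since a = 38.81 ≤ h_f = 100 mm, the stress block lies entirely in the flange; analyse as a rectangular beam of width b_f.
M_n = T(d − a/2) = 1290000 × (695 − 19.405) = 871.52 × 10⁶ N·mm.
M_n = 871.52 kN·m.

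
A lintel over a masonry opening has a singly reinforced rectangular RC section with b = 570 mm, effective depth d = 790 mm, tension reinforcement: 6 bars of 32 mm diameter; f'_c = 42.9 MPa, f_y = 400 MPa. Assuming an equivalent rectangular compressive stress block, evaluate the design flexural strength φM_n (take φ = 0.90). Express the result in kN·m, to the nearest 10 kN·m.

φM_n ≈ 1290 kN·m

A_s = 6 × 804 = 4824 mm².
T = A_s f_y = 4824 × 400 = 1929600 N = 1929.6 kN.
From C = T: a = T/(0.85 f'_c b) = 1929600/(0.85 × 42.9 × 570) = 92.84 mm.
M_n = T(d − a/2) = 1929.6 kN × (790 − 46.42) mm = 1434.81 kN·m.
φM_n = 0.90 × 1434.81 = 1291.33 kN·m.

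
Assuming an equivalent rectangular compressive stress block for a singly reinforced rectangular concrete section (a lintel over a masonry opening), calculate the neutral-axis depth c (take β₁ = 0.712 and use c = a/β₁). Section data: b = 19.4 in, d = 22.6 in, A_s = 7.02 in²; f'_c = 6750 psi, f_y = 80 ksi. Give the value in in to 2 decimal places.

c ≈ 7.09 in

T = A_s f_y = 7.02 × 80 = 561.6 kips.
a = T/(0.85 f'_c b) = 561.6/(0.85 × 6.75 × 19.4) = 5.0455 in.
With β₁ = 0.712, c = a/β₁ = 5.0455/0.712 = 7.09 in.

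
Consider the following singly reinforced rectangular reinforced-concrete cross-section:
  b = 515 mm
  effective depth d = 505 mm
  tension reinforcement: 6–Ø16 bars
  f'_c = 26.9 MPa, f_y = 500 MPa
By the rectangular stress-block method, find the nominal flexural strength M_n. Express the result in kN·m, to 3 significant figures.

A_s = 6 × 201 = 1206 mm².
T = A_s f_y = 1206 × 500 = 603000 N = 603 kN.
From C = T: a = T/(0.85 f'_c b) = 603000/(0.85 × 26.9 × 515) = 51.21 mm.
M_n = T(d − a/2) = 603 kN × (505 − 25.605) mm = 289.08 kN·m.

M_n ≈ 289 kN·m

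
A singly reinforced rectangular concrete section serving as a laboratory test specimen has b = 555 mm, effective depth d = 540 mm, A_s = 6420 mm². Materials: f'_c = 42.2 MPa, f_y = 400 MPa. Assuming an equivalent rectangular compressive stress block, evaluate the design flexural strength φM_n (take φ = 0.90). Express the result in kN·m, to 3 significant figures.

φM_n ≈ 1100 kN·m

T = A_s f_y = 6420 × 400 = 2568000 N = 2568 kN.
From C = T: a = T/(0.85 f'_c b) = 2568000/(0.85 × 42.2 × 555) = 128.99 mm.
M_n = T(d − a/2) = 2568 kN × (540 − 64.495) mm = 1221.10 kN·m.
φM_n = 0.90 × 1221.10 = 1098.99 kN·m.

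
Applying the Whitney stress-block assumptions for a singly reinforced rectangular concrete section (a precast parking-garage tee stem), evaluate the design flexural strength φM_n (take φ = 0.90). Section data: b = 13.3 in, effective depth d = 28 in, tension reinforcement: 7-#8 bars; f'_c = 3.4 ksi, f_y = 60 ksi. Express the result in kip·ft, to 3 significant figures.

φM_n ≈ 589 kip·ft

A_s = 7 × 0.79 = 5.53 in².
T = A_s f_y = 5.53 × 60 = 331.8 kips.
a = T/(0.85 f'_c b) = 331.8/(0.85 × 3.4 × 13.3) = 8.632 in.
M_n = T(d − a/2) = 331.8 × (28 − 4.316) = 7858.4 kip·in = 7858.4/12 = 654.87 kip·ft.
φM_n = 0.90 × 654.87 = 589.38 kip·ft.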